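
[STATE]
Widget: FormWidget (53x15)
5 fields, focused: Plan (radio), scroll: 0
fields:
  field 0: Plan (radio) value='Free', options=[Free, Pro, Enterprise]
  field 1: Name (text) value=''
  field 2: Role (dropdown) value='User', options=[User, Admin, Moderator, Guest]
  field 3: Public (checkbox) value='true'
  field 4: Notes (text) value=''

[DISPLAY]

> Plan:       (●) Free  ( ) Pro  ( ) Enterprise      
  Name:       [                                     ]
  Role:       [User                                ▼]
  Public:     [x]                                    
  Notes:      [                                     ]
                                                     
                                                     
                                                     
                                                     
                                                     
                                                     
                                                     
                                                     
                                                     
                                                     


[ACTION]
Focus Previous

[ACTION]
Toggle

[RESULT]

  Plan:       (●) Free  ( ) Pro  ( ) Enterprise      
  Name:       [                                     ]
  Role:       [User                                ▼]
  Public:     [x]                                    
> Notes:      [                                     ]
                                                     
                                                     
                                                     
                                                     
                                                     
                                                     
                                                     
                                                     
                                                     
                                                     


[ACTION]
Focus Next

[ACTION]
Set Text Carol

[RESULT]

> Plan:       (●) Free  ( ) Pro  ( ) Enterprise      
  Name:       [                                     ]
  Role:       [User                                ▼]
  Public:     [x]                                    
  Notes:      [                                     ]
                                                     
                                                     
                                                     
                                                     
                                                     
                                                     
                                                     
                                                     
                                                     
                                                     


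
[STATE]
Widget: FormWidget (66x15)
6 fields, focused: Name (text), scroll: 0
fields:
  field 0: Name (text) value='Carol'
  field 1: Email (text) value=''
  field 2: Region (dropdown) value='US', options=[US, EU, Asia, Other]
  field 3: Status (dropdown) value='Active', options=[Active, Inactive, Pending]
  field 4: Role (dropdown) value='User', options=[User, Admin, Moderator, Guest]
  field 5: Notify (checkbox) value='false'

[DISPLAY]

> Name:       [Carol                                             ]
  Email:      [                                                  ]
  Region:     [US                                               ▼]
  Status:     [Active                                           ▼]
  Role:       [User                                             ▼]
  Notify:     [ ]                                                 
                                                                  
                                                                  
                                                                  
                                                                  
                                                                  
                                                                  
                                                                  
                                                                  
                                                                  


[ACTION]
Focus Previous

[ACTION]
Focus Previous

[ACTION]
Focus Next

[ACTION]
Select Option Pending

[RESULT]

  Name:       [Carol                                             ]
  Email:      [                                                  ]
  Region:     [US                                               ▼]
  Status:     [Active                                           ▼]
  Role:       [User                                             ▼]
> Notify:     [ ]                                                 
                                                                  
                                                                  
                                                                  
                                                                  
                                                                  
                                                                  
                                                                  
                                                                  
                                                                  


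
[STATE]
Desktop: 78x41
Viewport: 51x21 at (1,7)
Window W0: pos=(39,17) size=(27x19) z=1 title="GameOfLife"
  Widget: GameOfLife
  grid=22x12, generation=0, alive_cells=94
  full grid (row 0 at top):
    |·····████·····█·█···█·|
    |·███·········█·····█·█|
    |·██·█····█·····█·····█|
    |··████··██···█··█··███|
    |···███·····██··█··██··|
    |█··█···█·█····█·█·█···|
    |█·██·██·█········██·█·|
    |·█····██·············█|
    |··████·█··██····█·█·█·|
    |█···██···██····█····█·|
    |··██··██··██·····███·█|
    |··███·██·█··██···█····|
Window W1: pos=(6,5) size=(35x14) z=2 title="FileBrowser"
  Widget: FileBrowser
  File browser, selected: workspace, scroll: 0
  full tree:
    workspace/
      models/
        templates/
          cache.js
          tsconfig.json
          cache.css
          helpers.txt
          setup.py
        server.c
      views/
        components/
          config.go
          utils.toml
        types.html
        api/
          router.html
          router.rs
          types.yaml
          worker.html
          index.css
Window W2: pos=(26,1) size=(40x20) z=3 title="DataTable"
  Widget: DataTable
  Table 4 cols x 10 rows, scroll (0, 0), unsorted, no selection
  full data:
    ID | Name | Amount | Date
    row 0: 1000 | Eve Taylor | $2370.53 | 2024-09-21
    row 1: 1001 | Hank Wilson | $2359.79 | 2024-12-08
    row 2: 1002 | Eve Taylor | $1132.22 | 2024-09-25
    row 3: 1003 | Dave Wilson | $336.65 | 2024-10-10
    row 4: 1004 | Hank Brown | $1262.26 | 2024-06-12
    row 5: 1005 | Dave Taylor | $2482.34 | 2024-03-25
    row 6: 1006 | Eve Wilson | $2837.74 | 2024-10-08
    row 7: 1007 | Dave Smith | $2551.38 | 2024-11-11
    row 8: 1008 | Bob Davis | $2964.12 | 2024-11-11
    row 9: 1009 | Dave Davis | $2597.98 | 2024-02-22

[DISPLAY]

     ┠───────────────────┃1001│Hank Wilson│$2359.79
     ┃> [-] workspace/   ┃1002│Eve Taylor │$1132.22
     ┃    [+] models/    ┃1003│Dave Wilson│$336.65 
     ┃    [+] views/     ┃1004│Hank Brown │$1262.26
     ┃                   ┃1005│Dave Taylor│$2482.34
     ┃                   ┃1006│Eve Wilson │$2837.74
     ┃                   ┃1007│Dave Smith │$2551.38
     ┃                   ┃1008│Bob Davis  │$2964.12
     ┃                   ┃1009│Dave Davis │$2597.98
     ┃                   ┃                         
     ┃                   ┃                         
     ┗━━━━━━━━━━━━━━━━━━━┃                         
                         ┃                         
                         ┗━━━━━━━━━━━━━━━━━━━━━━━━━
                                      ┃·····████···
                                      ┃·███········
                                      ┃·██·█····█··
                                      ┃··████··██··
                                      ┃···███·····█
                                      ┃█··█···█·█··
                                      ┃█·██·██·█···


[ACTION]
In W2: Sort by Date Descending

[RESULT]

     ┠───────────────────┃1007│Dave Smith │$2551.38
     ┃> [-] workspace/   ┃1008│Bob Davis  │$2964.12
     ┃    [+] models/    ┃1003│Dave Wilson│$336.65 
     ┃    [+] views/     ┃1006│Eve Wilson │$2837.74
     ┃                   ┃1002│Eve Taylor │$1132.22
     ┃                   ┃1000│Eve Taylor │$2370.53
     ┃                   ┃1004│Hank Brown │$1262.26
     ┃                   ┃1005│Dave Taylor│$2482.34
     ┃                   ┃1009│Dave Davis │$2597.98
     ┃                   ┃                         
     ┃                   ┃                         
     ┗━━━━━━━━━━━━━━━━━━━┃                         
                         ┃                         
                         ┗━━━━━━━━━━━━━━━━━━━━━━━━━
                                      ┃·····████···
                                      ┃·███········
                                      ┃·██·█····█··
                                      ┃··████··██··
                                      ┃···███·····█
                                      ┃█··█···█·█··
                                      ┃█·██·██·█···


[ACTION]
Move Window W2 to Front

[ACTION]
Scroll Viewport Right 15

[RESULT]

──────────┃1007│Dave Smith │$2551.38│2024-11-11  ┃ 
kspace/   ┃1008│Bob Davis  │$2964.12│2024-11-11  ┃ 
odels/    ┃1003│Dave Wilson│$336.65 │2024-10-10  ┃ 
iews/     ┃1006│Eve Wilson │$2837.74│2024-10-08  ┃ 
          ┃1002│Eve Taylor │$1132.22│2024-09-25  ┃ 
          ┃1000│Eve Taylor │$2370.53│2024-09-21  ┃ 
          ┃1004│Hank Brown │$1262.26│2024-06-12  ┃ 
          ┃1005│Dave Taylor│$2482.34│2024-03-25  ┃ 
          ┃1009│Dave Davis │$2597.98│2024-02-22  ┃ 
          ┃                                      ┃ 
          ┃                                      ┃ 
━━━━━━━━━━┃                                      ┃ 
          ┃                                      ┃ 
          ┗━━━━━━━━━━━━━━━━━━━━━━━━━━━━━━━━━━━━━━┛ 
                       ┃·····████·····█·█···█·   ┃ 
                       ┃·███·········█·····█·█   ┃ 
                       ┃·██·█····█·····█·····█   ┃ 
                       ┃··████··██···█··█··███   ┃ 
                       ┃···███·····██··█··██··   ┃ 
                       ┃█··█···█·█····█·█·█···   ┃ 
                       ┃█·██·██·█········██·█·   ┃ 


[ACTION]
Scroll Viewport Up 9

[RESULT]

                                                   
          ┏━━━━━━━━━━━━━━━━━━━━━━━━━━━━━━━━━━━━━━┓ 
          ┃ DataTable                            ┃ 
          ┠──────────────────────────────────────┨ 
          ┃ID  │Name       │Amount  │Date     ▼  ┃ 
━━━━━━━━━━┃────┼───────────┼────────┼──────────  ┃ 
ser       ┃1001│Hank Wilson│$2359.79│2024-12-08  ┃ 
──────────┃1007│Dave Smith │$2551.38│2024-11-11  ┃ 
kspace/   ┃1008│Bob Davis  │$2964.12│2024-11-11  ┃ 
odels/    ┃1003│Dave Wilson│$336.65 │2024-10-10  ┃ 
iews/     ┃1006│Eve Wilson │$2837.74│2024-10-08  ┃ 
          ┃1002│Eve Taylor │$1132.22│2024-09-25  ┃ 
          ┃1000│Eve Taylor │$2370.53│2024-09-21  ┃ 
          ┃1004│Hank Brown │$1262.26│2024-06-12  ┃ 
          ┃1005│Dave Taylor│$2482.34│2024-03-25  ┃ 
          ┃1009│Dave Davis │$2597.98│2024-02-22  ┃ 
          ┃                                      ┃ 
          ┃                                      ┃ 
━━━━━━━━━━┃                                      ┃ 
          ┃                                      ┃ 
          ┗━━━━━━━━━━━━━━━━━━━━━━━━━━━━━━━━━━━━━━┛ 


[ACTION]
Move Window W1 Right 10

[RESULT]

                                                   
          ┏━━━━━━━━━━━━━━━━━━━━━━━━━━━━━━━━━━━━━━┓ 
          ┃ DataTable                            ┃ 
          ┠──────────────────────────────────────┨ 
          ┃ID  │Name       │Amount  │Date     ▼  ┃ 
┏━━━━━━━━━┃────┼───────────┼────────┼──────────  ┃ 
┃ FileBrow┃1001│Hank Wilson│$2359.79│2024-12-08  ┃ 
┠─────────┃1007│Dave Smith │$2551.38│2024-11-11  ┃ 
┃> [-] wor┃1008│Bob Davis  │$2964.12│2024-11-11  ┃ 
┃    [+] m┃1003│Dave Wilson│$336.65 │2024-10-10  ┃ 
┃    [+] v┃1006│Eve Wilson │$2837.74│2024-10-08  ┃ 
┃         ┃1002│Eve Taylor │$1132.22│2024-09-25  ┃ 
┃         ┃1000│Eve Taylor │$2370.53│2024-09-21  ┃ 
┃         ┃1004│Hank Brown │$1262.26│2024-06-12  ┃ 
┃         ┃1005│Dave Taylor│$2482.34│2024-03-25  ┃ 
┃         ┃1009│Dave Davis │$2597.98│2024-02-22  ┃ 
┃         ┃                                      ┃ 
┃         ┃                                      ┃ 
┗━━━━━━━━━┃                                      ┃ 
          ┃                                      ┃ 
          ┗━━━━━━━━━━━━━━━━━━━━━━━━━━━━━━━━━━━━━━┛ 


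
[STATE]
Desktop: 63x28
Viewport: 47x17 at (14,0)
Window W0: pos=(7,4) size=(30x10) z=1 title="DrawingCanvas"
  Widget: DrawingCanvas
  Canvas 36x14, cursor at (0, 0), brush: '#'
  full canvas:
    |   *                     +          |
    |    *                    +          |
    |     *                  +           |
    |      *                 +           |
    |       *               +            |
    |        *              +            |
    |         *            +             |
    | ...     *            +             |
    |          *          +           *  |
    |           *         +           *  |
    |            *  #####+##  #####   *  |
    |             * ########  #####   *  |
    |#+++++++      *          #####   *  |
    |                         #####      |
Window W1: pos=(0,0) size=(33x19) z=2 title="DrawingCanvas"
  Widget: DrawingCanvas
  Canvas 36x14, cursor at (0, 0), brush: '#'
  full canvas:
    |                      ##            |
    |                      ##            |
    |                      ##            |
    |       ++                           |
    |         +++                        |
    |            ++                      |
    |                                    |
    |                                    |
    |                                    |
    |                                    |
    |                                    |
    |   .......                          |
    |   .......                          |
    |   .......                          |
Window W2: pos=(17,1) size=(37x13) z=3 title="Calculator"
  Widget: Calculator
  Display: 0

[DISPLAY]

━━━━━━━━━━━━━━━━━━┓                            
s  ┏━━━━━━━━━━━━━━━━━━━━━━━━━━━━━━━━━━━┓       
───┃ Calculator                        ┃       
   ┠───────────────────────────────────┨       
   ┃                                  0┃       
   ┃┌───┬───┬───┬───┐                  ┃       
   ┃│ 7 │ 8 │ 9 │ ÷ │                  ┃       
   ┃├───┼───┼───┼───┤                  ┃       
+  ┃│ 4 │ 5 │ 6 │ × │                  ┃       
   ┃├───┼───┼───┼───┤                  ┃       
   ┃│ 1 │ 2 │ 3 │ - │                  ┃       
   ┃├───┼───┼───┼───┤                  ┃       
   ┃│ 0 │ . │ = │ + │                  ┃       
   ┗━━━━━━━━━━━━━━━━━━━━━━━━━━━━━━━━━━━┛       
                  ┃                            
                  ┃                            
                  ┃                            


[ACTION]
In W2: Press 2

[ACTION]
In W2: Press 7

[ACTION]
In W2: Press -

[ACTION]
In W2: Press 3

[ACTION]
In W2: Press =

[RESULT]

━━━━━━━━━━━━━━━━━━┓                            
s  ┏━━━━━━━━━━━━━━━━━━━━━━━━━━━━━━━━━━━┓       
───┃ Calculator                        ┃       
   ┠───────────────────────────────────┨       
   ┃                                 24┃       
   ┃┌───┬───┬───┬───┐                  ┃       
   ┃│ 7 │ 8 │ 9 │ ÷ │                  ┃       
   ┃├───┼───┼───┼───┤                  ┃       
+  ┃│ 4 │ 5 │ 6 │ × │                  ┃       
   ┃├───┼───┼───┼───┤                  ┃       
   ┃│ 1 │ 2 │ 3 │ - │                  ┃       
   ┃├───┼───┼───┼───┤                  ┃       
   ┃│ 0 │ . │ = │ + │                  ┃       
   ┗━━━━━━━━━━━━━━━━━━━━━━━━━━━━━━━━━━━┛       
                  ┃                            
                  ┃                            
                  ┃                            


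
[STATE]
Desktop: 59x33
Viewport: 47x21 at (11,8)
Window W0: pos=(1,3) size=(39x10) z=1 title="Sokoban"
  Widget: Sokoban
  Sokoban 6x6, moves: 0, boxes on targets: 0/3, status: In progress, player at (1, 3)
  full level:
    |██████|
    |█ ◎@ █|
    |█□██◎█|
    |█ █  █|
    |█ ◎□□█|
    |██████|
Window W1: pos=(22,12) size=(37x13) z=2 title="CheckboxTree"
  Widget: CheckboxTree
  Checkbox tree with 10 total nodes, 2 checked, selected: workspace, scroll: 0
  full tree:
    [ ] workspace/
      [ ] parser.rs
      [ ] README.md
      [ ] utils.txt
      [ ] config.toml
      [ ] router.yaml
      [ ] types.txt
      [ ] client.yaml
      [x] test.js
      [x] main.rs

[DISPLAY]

                            ┃                  
                            ┃                  
                            ┃                  
                            ┃                  
━━━━━━━━━━━┏━━━━━━━━━━━━━━━━━━━━━━━━━━━━━━━━━━━
           ┃ CheckboxTree                      
           ┠───────────────────────────────────
           ┃>[-] workspace/                    
           ┃   [ ] parser.rs                   
           ┃   [ ] README.md                   
           ┃   [ ] utils.txt                   
           ┃   [ ] config.toml                 
           ┃   [ ] router.yaml                 
           ┃   [ ] types.txt                   
           ┃   [ ] client.yaml                 
           ┃   [x] test.js                     
           ┗━━━━━━━━━━━━━━━━━━━━━━━━━━━━━━━━━━━
                                               
                                               
                                               
                                               


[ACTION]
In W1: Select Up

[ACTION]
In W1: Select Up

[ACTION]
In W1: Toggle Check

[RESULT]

                            ┃                  
                            ┃                  
                            ┃                  
                            ┃                  
━━━━━━━━━━━┏━━━━━━━━━━━━━━━━━━━━━━━━━━━━━━━━━━━
           ┃ CheckboxTree                      
           ┠───────────────────────────────────
           ┃>[x] workspace/                    
           ┃   [x] parser.rs                   
           ┃   [x] README.md                   
           ┃   [x] utils.txt                   
           ┃   [x] config.toml                 
           ┃   [x] router.yaml                 
           ┃   [x] types.txt                   
           ┃   [x] client.yaml                 
           ┃   [x] test.js                     
           ┗━━━━━━━━━━━━━━━━━━━━━━━━━━━━━━━━━━━
                                               
                                               
                                               
                                               


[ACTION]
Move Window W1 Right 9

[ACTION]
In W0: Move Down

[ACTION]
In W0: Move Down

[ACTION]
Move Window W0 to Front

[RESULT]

                            ┃                  
                            ┃                  
                            ┃                  
                            ┃                  
━━━━━━━━━━━━━━━━━━━━━━━━━━━━┛━━━━━━━━━━━━━━━━━━
           ┃ CheckboxTree                      
           ┠───────────────────────────────────
           ┃>[x] workspace/                    
           ┃   [x] parser.rs                   
           ┃   [x] README.md                   
           ┃   [x] utils.txt                   
           ┃   [x] config.toml                 
           ┃   [x] router.yaml                 
           ┃   [x] types.txt                   
           ┃   [x] client.yaml                 
           ┃   [x] test.js                     
           ┗━━━━━━━━━━━━━━━━━━━━━━━━━━━━━━━━━━━
                                               
                                               
                                               
                                               


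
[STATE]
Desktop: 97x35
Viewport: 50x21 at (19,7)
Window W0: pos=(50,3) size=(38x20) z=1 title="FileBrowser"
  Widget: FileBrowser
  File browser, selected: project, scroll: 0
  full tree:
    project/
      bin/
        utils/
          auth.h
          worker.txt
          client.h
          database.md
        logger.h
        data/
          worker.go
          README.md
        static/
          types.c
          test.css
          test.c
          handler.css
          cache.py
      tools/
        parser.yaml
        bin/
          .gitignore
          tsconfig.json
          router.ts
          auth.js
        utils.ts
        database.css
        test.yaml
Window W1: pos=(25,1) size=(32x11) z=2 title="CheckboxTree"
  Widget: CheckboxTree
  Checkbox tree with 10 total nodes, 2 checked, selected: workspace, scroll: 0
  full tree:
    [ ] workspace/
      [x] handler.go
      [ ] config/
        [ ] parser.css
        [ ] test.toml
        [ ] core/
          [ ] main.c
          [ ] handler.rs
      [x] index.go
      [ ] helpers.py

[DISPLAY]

      ┃     [ ] parser.css           ┃] bin/      
      ┃     [ ] test.toml            ┃] tools/    
      ┃     [ ] core/                ┃            
      ┃       [ ] main.c             ┃            
      ┗━━━━━━━━━━━━━━━━━━━━━━━━━━━━━━┛            
                               ┃                  
                               ┃                  
                               ┃                  
                               ┃                  
                               ┃                  
                               ┃                  
                               ┃                  
                               ┃                  
                               ┃                  
                               ┃                  
                               ┗━━━━━━━━━━━━━━━━━━
                                                  
                                                  
                                                  
                                                  
                                                  


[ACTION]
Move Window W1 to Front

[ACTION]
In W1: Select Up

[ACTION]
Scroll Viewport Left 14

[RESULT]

                    ┃     [ ] parser.css          
                    ┃     [ ] test.toml           
                    ┃     [ ] core/               
                    ┃       [ ] main.c            
                    ┗━━━━━━━━━━━━━━━━━━━━━━━━━━━━━
                                             ┃    
                                             ┃    
                                             ┃    
                                             ┃    
                                             ┃    
                                             ┃    
                                             ┃    
                                             ┃    
                                             ┃    
                                             ┃    
                                             ┗━━━━
                                                  
                                                  
                                                  
                                                  
                                                  


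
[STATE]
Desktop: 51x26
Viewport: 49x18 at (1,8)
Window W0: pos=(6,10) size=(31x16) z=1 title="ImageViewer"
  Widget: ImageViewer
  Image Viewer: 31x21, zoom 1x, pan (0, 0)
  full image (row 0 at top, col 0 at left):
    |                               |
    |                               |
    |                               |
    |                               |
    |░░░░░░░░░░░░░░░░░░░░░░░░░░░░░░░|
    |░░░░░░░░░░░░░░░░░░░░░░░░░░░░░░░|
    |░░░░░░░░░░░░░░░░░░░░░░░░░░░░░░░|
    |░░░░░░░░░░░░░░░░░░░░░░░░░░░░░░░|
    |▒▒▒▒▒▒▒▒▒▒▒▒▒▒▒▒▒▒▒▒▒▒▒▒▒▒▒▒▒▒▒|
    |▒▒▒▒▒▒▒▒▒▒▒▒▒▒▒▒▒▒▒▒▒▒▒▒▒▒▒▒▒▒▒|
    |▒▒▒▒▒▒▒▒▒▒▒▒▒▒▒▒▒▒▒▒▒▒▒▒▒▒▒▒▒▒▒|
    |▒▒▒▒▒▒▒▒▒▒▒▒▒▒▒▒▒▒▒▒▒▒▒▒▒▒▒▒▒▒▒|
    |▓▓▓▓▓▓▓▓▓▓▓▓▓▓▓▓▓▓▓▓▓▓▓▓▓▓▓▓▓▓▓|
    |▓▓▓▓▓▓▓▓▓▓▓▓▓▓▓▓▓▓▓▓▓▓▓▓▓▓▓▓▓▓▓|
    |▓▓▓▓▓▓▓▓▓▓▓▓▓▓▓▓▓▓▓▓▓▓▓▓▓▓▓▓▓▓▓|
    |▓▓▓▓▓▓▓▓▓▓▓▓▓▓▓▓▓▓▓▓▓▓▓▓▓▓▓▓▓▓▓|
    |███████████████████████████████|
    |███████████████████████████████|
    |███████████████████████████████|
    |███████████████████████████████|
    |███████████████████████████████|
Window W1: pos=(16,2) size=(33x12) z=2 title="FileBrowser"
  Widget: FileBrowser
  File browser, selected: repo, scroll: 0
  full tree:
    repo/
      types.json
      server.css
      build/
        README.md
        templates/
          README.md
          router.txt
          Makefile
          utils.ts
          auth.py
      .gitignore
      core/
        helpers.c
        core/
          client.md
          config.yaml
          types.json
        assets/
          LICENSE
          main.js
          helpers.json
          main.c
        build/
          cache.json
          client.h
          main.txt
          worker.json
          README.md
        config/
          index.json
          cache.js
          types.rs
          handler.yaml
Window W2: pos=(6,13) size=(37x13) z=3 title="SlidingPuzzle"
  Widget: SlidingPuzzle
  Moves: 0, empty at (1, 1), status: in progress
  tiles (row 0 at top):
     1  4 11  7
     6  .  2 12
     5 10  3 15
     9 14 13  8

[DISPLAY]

               ┃    [+] build/                 ┃ 
               ┃    .gitignore                 ┃ 
     ┏━━━━━━━━━┃    [+] core/                  ┃ 
     ┃ ImageVie┃                               ┃ 
     ┠─────────┃                               ┃ 
     ┏━━━━━━━━━━━━━━━━━━━━━━━━━━━━━━━━━━━┓━━━━━┛ 
     ┃ SlidingPuzzle                     ┃       
     ┠───────────────────────────────────┨       
     ┃┌────┬────┬────┬────┐              ┃       
     ┃│  1 │  4 │ 11 │  7 │              ┃       
     ┃├────┼────┼────┼────┤              ┃       
     ┃│  6 │    │  2 │ 12 │              ┃       
     ┃├────┼────┼────┼────┤              ┃       
     ┃│  5 │ 10 │  3 │ 15 │              ┃       
     ┃├────┼────┼────┼────┤              ┃       
     ┃│  9 │ 14 │ 13 │  8 │              ┃       
     ┃└────┴────┴────┴────┘              ┃       
     ┗━━━━━━━━━━━━━━━━━━━━━━━━━━━━━━━━━━━┛       


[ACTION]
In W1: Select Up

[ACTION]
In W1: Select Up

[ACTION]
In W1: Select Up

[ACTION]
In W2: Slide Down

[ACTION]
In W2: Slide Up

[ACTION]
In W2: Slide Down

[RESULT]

               ┃    [+] build/                 ┃ 
               ┃    .gitignore                 ┃ 
     ┏━━━━━━━━━┃    [+] core/                  ┃ 
     ┃ ImageVie┃                               ┃ 
     ┠─────────┃                               ┃ 
     ┏━━━━━━━━━━━━━━━━━━━━━━━━━━━━━━━━━━━┓━━━━━┛ 
     ┃ SlidingPuzzle                     ┃       
     ┠───────────────────────────────────┨       
     ┃┌────┬────┬────┬────┐              ┃       
     ┃│  1 │    │ 11 │  7 │              ┃       
     ┃├────┼────┼────┼────┤              ┃       
     ┃│  6 │  4 │  2 │ 12 │              ┃       
     ┃├────┼────┼────┼────┤              ┃       
     ┃│  5 │ 10 │  3 │ 15 │              ┃       
     ┃├────┼────┼────┼────┤              ┃       
     ┃│  9 │ 14 │ 13 │  8 │              ┃       
     ┃└────┴────┴────┴────┘              ┃       
     ┗━━━━━━━━━━━━━━━━━━━━━━━━━━━━━━━━━━━┛       


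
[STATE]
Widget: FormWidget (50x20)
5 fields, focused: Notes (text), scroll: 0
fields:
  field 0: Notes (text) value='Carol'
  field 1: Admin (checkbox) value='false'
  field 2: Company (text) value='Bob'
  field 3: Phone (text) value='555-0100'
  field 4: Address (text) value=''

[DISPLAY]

> Notes:      [Carol                             ]
  Admin:      [ ]                                 
  Company:    [Bob                               ]
  Phone:      [555-0100                          ]
  Address:    [                                  ]
                                                  
                                                  
                                                  
                                                  
                                                  
                                                  
                                                  
                                                  
                                                  
                                                  
                                                  
                                                  
                                                  
                                                  
                                                  


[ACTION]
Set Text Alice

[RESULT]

> Notes:      [Alice                             ]
  Admin:      [ ]                                 
  Company:    [Bob                               ]
  Phone:      [555-0100                          ]
  Address:    [                                  ]
                                                  
                                                  
                                                  
                                                  
                                                  
                                                  
                                                  
                                                  
                                                  
                                                  
                                                  
                                                  
                                                  
                                                  
                                                  


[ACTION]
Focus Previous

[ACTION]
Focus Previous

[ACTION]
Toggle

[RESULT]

  Notes:      [Alice                             ]
  Admin:      [ ]                                 
  Company:    [Bob                               ]
> Phone:      [555-0100                          ]
  Address:    [                                  ]
                                                  
                                                  
                                                  
                                                  
                                                  
                                                  
                                                  
                                                  
                                                  
                                                  
                                                  
                                                  
                                                  
                                                  
                                                  


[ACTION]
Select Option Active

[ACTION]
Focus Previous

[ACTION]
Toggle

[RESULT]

  Notes:      [Alice                             ]
  Admin:      [ ]                                 
> Company:    [Bob                               ]
  Phone:      [555-0100                          ]
  Address:    [                                  ]
                                                  
                                                  
                                                  
                                                  
                                                  
                                                  
                                                  
                                                  
                                                  
                                                  
                                                  
                                                  
                                                  
                                                  
                                                  


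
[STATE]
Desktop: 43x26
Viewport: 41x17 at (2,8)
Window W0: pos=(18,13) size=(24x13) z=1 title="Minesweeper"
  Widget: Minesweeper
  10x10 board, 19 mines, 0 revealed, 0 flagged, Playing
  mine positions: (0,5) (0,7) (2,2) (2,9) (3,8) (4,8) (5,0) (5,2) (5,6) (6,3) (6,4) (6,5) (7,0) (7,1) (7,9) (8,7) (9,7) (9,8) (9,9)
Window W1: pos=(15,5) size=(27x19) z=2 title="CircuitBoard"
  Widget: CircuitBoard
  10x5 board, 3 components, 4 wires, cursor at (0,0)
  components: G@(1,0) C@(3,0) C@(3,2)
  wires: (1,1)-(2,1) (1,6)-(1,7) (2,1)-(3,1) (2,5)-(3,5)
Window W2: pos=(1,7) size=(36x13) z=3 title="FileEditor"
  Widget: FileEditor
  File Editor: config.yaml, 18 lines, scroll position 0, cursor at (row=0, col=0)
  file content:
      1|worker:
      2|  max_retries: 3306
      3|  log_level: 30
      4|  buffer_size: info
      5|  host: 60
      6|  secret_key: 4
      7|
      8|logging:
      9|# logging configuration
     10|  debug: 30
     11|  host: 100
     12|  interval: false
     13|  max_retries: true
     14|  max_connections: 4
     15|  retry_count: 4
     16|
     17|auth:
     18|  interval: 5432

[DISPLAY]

 FileEditor                       ┃9   ┃ 
──────────────────────────────────┨    ┃ 
█orker:                          ▲┃    ┃ 
  max_retries: 3306              █┃    ┃ 
  log_level: 30                  ░┃    ┃ 
  buffer_size: info              ░┃   ·┃ 
  host: 60                       ░┃   │┃ 
  secret_key: 4                  ░┃   ·┃ 
                                 ░┃    ┃ 
logging:                         ░┃    ┃ 
# logging configuration          ▼┃    ┃ 
━━━━━━━━━━━━━━━━━━━━━━━━━━━━━━━━━━┛    ┃ 
             ┃                         ┃ 
             ┃                         ┃ 
             ┃                         ┃ 
             ┗━━━━━━━━━━━━━━━━━━━━━━━━━┛ 
                ┃■■■■■■■■■■            ┃ 


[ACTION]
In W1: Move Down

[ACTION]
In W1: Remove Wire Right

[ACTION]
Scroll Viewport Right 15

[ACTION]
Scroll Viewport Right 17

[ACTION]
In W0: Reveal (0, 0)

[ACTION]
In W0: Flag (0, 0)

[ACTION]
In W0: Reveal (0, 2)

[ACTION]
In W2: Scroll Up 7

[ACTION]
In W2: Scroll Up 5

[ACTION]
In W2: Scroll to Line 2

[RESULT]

 FileEditor                       ┃9   ┃ 
──────────────────────────────────┨    ┃ 
  max_retries: 3306              ▲┃    ┃ 
  log_level: 30                  █┃    ┃ 
  buffer_size: info              ░┃    ┃ 
  host: 60                       ░┃   ·┃ 
  secret_key: 4                  ░┃   │┃ 
                                 ░┃   ·┃ 
logging:                         ░┃    ┃ 
# logging configuration          ░┃    ┃ 
  debug: 30                      ▼┃    ┃ 
━━━━━━━━━━━━━━━━━━━━━━━━━━━━━━━━━━┛    ┃ 
             ┃                         ┃ 
             ┃                         ┃ 
             ┃                         ┃ 
             ┗━━━━━━━━━━━━━━━━━━━━━━━━━┛ 
                ┃■■■■■■■■■■            ┃ 
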